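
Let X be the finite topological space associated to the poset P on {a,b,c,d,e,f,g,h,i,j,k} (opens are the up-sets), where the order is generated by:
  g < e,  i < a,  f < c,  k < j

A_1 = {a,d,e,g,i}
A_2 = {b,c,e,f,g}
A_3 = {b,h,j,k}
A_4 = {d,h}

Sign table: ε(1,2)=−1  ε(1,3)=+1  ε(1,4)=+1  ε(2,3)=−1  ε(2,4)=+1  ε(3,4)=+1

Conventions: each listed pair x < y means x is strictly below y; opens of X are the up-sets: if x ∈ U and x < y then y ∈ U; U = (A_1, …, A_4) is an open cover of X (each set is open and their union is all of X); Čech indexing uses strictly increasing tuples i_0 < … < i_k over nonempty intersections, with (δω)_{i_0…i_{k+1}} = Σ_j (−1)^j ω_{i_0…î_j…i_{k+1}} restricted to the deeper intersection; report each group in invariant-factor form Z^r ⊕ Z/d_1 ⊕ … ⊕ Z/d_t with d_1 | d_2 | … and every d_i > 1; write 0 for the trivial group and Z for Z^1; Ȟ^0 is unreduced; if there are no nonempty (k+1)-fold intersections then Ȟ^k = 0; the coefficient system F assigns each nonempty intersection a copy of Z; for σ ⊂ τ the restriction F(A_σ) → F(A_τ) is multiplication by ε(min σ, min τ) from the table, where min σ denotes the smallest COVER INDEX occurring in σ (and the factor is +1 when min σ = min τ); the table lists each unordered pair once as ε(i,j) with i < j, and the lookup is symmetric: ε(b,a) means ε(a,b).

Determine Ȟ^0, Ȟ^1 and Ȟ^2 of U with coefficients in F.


Ȟ^0(U;F) ≅ Z; Ȟ^1(U;F) ≅ Z; Ȟ^2(U;F) ≅ 0

nonempty intersections:
  A12={e,g} A14={d} A23={b} A34={h}
C dims 4,4; δ0: rk 3, SNF 1^3
Ȟ^0: (4−3)−0=1 ⇒ Z
Ȟ^1: (4−0)−3=1 ⇒ Z
Ȟ^2: (0−0)−0=0 ⇒ 0


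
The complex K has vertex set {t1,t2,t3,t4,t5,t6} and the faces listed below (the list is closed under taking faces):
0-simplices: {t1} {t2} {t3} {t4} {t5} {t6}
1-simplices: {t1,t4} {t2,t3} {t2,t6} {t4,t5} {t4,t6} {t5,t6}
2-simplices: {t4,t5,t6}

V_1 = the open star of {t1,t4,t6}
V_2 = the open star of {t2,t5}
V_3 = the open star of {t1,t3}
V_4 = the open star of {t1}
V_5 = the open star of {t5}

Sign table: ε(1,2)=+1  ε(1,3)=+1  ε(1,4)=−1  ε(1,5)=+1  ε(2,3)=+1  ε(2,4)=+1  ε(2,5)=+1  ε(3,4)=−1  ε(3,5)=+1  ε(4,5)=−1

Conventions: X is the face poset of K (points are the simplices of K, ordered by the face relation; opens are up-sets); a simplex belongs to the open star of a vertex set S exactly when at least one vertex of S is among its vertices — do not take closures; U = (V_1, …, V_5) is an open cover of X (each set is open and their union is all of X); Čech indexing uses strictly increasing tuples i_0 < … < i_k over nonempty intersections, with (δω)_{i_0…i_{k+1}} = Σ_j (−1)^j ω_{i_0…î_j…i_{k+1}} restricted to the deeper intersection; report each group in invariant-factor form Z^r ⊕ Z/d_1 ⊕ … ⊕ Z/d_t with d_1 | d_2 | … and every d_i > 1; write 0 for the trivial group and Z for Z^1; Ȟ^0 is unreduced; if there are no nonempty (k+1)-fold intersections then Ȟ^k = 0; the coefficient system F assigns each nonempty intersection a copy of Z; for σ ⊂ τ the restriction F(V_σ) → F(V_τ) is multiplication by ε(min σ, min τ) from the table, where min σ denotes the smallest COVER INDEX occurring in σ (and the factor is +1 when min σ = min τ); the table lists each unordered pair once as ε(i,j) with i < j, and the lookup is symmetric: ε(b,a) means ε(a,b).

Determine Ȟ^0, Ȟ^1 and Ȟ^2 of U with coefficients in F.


nonempty intersections:
  V1={{t1},{t4},{t6},{t1,t4},{t2,t6},{t4,t5},{t4,t6},{t5,t6},{t4,t5,t6}} V2={{t2},{t5},{t2,t3},{t2,t6},{t4,t5},{t5,t6},{t4,t5,t6}} V3={{t1},{t3},{t1,t4},{t2,t3}} V4={{t1},{t1,t4}} V5={{t5},{t4,t5},{t5,t6},{t4,t5,t6}}
  V12={{t2,t6},{t4,t5},{t5,t6},{t4,t5,t6}} V13={{t1},{t1,t4}} V14={{t1},{t1,t4}} V15={{t4,t5},{t5,t6},{t4,t5,t6}} V23={{t2,t3}} V25={{t5},{t4,t5},{t5,t6},{t4,t5,t6}} V34={{t1},{t1,t4}}
  V125={{t4,t5},{t5,t6},{t4,t5,t6}} V134={{t1},{t1,t4}}
C dims 5,7,2; δ0: rk 4, SNF 1^4; δ1: rk 2, SNF 1^2
Ȟ^0: (5−4)−0=1 ⇒ Z
Ȟ^1: (7−2)−4=1 ⇒ Z
Ȟ^2: (2−0)−2=0 ⇒ 0

Ȟ^0 = Z, Ȟ^1 = Z and Ȟ^2 = 0


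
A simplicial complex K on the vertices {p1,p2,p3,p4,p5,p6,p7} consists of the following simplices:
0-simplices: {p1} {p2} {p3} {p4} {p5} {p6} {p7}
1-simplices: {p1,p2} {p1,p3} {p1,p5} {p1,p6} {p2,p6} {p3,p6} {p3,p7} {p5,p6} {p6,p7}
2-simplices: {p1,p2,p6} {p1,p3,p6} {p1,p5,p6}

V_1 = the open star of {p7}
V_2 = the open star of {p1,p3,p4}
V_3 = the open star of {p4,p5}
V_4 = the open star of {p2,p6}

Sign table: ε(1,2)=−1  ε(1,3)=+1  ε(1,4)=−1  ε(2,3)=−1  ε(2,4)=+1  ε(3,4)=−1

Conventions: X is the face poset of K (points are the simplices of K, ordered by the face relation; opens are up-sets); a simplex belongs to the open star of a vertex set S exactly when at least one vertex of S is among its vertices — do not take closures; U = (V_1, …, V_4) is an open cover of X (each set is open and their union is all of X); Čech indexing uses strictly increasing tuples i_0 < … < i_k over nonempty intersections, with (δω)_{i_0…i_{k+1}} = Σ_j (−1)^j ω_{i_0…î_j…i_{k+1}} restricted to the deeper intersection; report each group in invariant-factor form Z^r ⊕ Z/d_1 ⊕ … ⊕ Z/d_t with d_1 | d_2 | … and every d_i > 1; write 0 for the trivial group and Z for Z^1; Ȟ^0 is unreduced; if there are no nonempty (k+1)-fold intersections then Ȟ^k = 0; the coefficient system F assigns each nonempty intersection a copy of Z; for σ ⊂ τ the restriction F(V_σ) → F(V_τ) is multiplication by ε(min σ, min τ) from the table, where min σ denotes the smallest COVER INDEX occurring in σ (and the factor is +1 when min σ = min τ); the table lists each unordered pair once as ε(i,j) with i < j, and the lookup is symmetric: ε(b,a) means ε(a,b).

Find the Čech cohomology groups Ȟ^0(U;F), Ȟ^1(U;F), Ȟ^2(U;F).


nerve of the cover:
  V1={{p7},{p3,p7},{p6,p7}} V2={{p1},{p3},{p4},{p1,p2},{p1,p3},{p1,p5},{p1,p6},{p3,p6},{p3,p7},{p1,p2,p6},{p1,p3,p6},{p1,p5,p6}} V3={{p4},{p5},{p1,p5},{p5,p6},{p1,p5,p6}} V4={{p2},{p6},{p1,p2},{p1,p6},{p2,p6},{p3,p6},{p5,p6},{p6,p7},{p1,p2,p6},{p1,p3,p6},{p1,p5,p6}}
  V12={{p3,p7}} V14={{p6,p7}} V23={{p4},{p1,p5},{p1,p5,p6}} V24={{p1,p2},{p1,p6},{p3,p6},{p1,p2,p6},{p1,p3,p6},{p1,p5,p6}} V34={{p5,p6},{p1,p5,p6}}
  V234={{p1,p5,p6}}
C dims 4,5,1; δ0: rk 3, SNF 1^3; δ1: rk 1, SNF 1^1
Ȟ^0 = (4 − 3) − 0 = 1, so Ȟ^0 ≅ Z
Ȟ^1 = (5 − 1) − 3 = 1, so Ȟ^1 ≅ Z
Ȟ^2 = (1 − 0) − 1 = 0, so Ȟ^2 ≅ 0

Ȟ^0 = Z, Ȟ^1 = Z, Ȟ^2 = 0


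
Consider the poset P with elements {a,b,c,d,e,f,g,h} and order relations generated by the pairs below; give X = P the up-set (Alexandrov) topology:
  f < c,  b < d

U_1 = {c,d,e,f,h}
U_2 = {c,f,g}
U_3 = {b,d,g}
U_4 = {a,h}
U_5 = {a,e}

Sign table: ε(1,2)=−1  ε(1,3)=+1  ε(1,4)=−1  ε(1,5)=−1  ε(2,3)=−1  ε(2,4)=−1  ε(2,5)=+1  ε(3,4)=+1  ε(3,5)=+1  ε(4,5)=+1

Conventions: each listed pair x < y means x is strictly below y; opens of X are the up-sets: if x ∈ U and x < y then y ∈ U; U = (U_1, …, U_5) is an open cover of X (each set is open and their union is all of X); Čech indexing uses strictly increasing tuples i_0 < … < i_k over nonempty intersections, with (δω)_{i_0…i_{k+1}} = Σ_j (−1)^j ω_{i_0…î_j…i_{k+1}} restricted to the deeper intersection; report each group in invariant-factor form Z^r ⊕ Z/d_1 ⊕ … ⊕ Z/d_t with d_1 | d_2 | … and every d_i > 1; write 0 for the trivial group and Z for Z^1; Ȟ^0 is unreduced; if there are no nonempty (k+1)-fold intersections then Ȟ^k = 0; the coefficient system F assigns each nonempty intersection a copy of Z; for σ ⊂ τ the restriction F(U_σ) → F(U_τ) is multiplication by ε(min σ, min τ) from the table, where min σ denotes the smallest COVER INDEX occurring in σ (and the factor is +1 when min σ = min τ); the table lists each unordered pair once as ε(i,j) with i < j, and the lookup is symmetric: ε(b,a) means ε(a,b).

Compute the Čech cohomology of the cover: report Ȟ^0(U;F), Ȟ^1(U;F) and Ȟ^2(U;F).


nonempty intersections:
  U12={c,f} U13={d} U14={h} U15={e} U23={g} U45={a}
C dims 5,6; δ0: rk 4, SNF 1^4
Ȟ^0: (5−4)−0=1 ⇒ Z
Ȟ^1: (6−0)−4=2 ⇒ Z^2
Ȟ^2: (0−0)−0=0 ⇒ 0

Ȟ^0 = Z, Ȟ^1 = Z^2 and Ȟ^2 = 0


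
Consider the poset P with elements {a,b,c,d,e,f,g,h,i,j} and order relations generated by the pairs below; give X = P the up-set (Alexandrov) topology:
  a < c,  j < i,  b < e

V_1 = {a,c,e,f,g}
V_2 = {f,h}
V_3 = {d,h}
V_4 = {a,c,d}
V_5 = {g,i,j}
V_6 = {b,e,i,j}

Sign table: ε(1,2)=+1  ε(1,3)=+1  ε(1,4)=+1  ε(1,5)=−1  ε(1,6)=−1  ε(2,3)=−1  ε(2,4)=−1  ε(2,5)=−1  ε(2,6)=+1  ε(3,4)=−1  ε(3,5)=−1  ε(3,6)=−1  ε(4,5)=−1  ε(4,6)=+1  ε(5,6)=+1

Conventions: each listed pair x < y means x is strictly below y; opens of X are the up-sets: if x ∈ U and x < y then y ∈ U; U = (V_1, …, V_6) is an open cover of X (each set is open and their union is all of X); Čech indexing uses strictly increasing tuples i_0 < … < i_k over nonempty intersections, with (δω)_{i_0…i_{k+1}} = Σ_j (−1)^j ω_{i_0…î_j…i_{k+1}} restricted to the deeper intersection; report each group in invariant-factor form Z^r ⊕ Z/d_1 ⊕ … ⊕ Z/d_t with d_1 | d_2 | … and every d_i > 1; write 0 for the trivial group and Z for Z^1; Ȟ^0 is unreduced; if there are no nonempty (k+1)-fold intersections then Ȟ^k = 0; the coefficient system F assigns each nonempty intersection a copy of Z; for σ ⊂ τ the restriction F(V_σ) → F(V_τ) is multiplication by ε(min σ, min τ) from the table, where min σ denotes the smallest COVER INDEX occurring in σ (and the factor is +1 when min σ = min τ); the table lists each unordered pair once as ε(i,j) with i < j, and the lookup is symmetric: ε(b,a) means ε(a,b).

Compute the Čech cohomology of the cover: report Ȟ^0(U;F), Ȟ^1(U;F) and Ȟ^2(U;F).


cover nerve:
  V12={f} V14={a,c} V15={g} V16={e} V23={h} V34={d} V56={i,j}
C dims 6,7; δ0: rk 5, SNF 1^5
Ȟ^0: (6−5)−0=1 ⇒ Z
Ȟ^1: (7−0)−5=2 ⇒ Z^2
Ȟ^2: (0−0)−0=0 ⇒ 0

Ȟ^0(U;F) ≅ Z,  Ȟ^1(U;F) ≅ Z^2,  Ȟ^2(U;F) ≅ 0


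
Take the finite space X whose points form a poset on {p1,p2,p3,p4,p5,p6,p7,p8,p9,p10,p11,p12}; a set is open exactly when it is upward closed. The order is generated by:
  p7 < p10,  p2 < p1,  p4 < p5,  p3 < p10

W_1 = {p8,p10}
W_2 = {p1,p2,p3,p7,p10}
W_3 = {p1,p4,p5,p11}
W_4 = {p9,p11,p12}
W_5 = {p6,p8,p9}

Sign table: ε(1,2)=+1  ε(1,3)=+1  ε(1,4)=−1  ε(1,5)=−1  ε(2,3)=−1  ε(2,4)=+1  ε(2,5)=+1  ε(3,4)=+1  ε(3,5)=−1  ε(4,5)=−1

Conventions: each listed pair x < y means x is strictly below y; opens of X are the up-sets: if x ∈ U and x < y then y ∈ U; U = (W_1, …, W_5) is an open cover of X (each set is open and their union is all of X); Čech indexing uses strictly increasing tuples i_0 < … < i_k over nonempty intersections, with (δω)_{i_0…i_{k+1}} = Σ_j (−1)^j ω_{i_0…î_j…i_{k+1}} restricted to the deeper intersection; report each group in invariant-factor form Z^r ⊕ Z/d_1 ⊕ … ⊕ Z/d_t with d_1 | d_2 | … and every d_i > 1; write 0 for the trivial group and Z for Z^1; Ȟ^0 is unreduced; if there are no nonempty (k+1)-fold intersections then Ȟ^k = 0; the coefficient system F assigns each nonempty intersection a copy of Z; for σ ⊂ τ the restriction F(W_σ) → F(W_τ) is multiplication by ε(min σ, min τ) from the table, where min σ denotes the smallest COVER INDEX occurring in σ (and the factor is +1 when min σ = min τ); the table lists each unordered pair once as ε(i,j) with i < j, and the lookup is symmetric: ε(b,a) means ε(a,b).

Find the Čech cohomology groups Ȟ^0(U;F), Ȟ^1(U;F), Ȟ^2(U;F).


Ȟ^0(U;F) ≅ 0, Ȟ^1(U;F) ≅ Z/2 and Ȟ^2(U;F) ≅ 0

nerve simplices:
  W12={p10} W15={p8} W23={p1} W34={p11} W45={p9}
C dims 5,5; δ0: rk 5, SNF 1^4·2
degree 0: 5−5−0 = 0 → Ȟ^0 ≅ 0
degree 1: 5−0−5 = 0 plus torsion [2] → Ȟ^1 ≅ Z/2
degree 2: 0−0−0 = 0 → Ȟ^2 ≅ 0


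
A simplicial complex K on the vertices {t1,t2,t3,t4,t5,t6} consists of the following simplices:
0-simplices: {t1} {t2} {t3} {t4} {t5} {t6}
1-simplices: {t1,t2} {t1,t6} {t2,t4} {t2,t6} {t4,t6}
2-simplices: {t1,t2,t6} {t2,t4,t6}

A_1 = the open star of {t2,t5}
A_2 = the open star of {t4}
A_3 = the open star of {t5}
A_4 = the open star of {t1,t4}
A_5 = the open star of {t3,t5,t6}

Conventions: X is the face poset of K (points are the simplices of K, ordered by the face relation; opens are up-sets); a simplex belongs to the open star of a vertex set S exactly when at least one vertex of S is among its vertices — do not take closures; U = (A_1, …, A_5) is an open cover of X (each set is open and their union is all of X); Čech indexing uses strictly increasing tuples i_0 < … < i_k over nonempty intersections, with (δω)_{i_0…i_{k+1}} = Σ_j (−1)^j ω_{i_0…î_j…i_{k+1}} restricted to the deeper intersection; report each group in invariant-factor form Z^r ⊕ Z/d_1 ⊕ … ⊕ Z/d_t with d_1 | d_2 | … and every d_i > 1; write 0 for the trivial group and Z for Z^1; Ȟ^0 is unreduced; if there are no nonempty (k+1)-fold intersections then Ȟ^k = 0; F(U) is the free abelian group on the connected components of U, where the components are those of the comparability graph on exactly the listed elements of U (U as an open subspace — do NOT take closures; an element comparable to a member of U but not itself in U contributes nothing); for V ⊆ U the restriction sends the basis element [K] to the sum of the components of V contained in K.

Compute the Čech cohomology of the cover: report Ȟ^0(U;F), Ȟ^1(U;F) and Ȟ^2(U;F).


Ȟ^0(U;F) ≅ Z^3; Ȟ^1(U;F) ≅ 0; Ȟ^2(U;F) ≅ 0

nonempty overlaps:
  A1={{t2},{t5},{t1,t2},{t2,t4},{t2,t6},{t1,t2,t6},{t2,t4,t6}} A2={{t4},{t2,t4},{t4,t6},{t2,t4,t6}} A3={{t5}} A4={{t1},{t4},{t1,t2},{t1,t6},{t2,t4},{t4,t6},{t1,t2,t6},{t2,t4,t6}} A5={{t3},{t5},{t6},{t1,t6},{t2,t6},{t4,t6},{t1,t2,t6},{t2,t4,t6}}
  A12={{t2,t4},{t2,t4,t6}} A13={{t5}} A14={{t1,t2},{t2,t4},{t1,t2,t6},{t2,t4,t6}} A15={{t5},{t2,t6},{t1,t2,t6},{t2,t4,t6}} A24={{t4},{t2,t4},{t4,t6},{t2,t4,t6}} A25={{t4,t6},{t2,t4,t6}} A35={{t5}} A45={{t1,t6},{t4,t6},{t1,t2,t6},{t2,t4,t6}}
  A124={{t2,t4},{t2,t4,t6}} A125={{t2,t4,t6}} A135={{t5}} A145={{t1,t2,t6},{t2,t4,t6}} A245={{t4,t6},{t2,t4,t6}}
  A1245={{t2,t4,t6}}
components per intersection:
  A1: {{t2},{t1,t2},{t2,t4},{t2,t6},{t1,t2,t6},{t2,t4,t6}} {{t5}}
  A2: {{t4},{t2,t4},{t4,t6},{t2,t4,t6}}
  A3: {{t5}}
  A4: {{t1},{t1,t2},{t1,t6},{t1,t2,t6}} {{t4},{t2,t4},{t4,t6},{t2,t4,t6}}
  A5: {{t3}} {{t5}} {{t6},{t1,t6},{t2,t6},{t4,t6},{t1,t2,t6},{t2,t4,t6}}
  A12: {{t2,t4},{t2,t4,t6}}
  A13: {{t5}}
  A14: {{t1,t2},{t1,t2,t6}} {{t2,t4},{t2,t4,t6}}
  A15: {{t5}} {{t2,t6},{t1,t2,t6},{t2,t4,t6}}
  A24: {{t4},{t2,t4},{t4,t6},{t2,t4,t6}}
  A25: {{t4,t6},{t2,t4,t6}}
  A35: {{t5}}
  A45: {{t1,t6},{t1,t2,t6}} {{t4,t6},{t2,t4,t6}}
  A124: {{t2,t4},{t2,t4,t6}}
  A125: {{t2,t4,t6}}
  A135: {{t5}}
  A145: {{t1,t2,t6}} {{t2,t4,t6}}
  A245: {{t4,t6},{t2,t4,t6}}
  A1245: {{t2,t4,t6}}
C dims 9,11,6,1; δ0: rk 6, SNF 1^6; δ1: rk 5, SNF 1^5; δ2: rk 1, SNF 1^1
degree 0: 9−6−0 = 3 → Ȟ^0 ≅ Z^3
degree 1: 11−5−6 = 0 → Ȟ^1 ≅ 0
degree 2: 6−1−5 = 0 → Ȟ^2 ≅ 0


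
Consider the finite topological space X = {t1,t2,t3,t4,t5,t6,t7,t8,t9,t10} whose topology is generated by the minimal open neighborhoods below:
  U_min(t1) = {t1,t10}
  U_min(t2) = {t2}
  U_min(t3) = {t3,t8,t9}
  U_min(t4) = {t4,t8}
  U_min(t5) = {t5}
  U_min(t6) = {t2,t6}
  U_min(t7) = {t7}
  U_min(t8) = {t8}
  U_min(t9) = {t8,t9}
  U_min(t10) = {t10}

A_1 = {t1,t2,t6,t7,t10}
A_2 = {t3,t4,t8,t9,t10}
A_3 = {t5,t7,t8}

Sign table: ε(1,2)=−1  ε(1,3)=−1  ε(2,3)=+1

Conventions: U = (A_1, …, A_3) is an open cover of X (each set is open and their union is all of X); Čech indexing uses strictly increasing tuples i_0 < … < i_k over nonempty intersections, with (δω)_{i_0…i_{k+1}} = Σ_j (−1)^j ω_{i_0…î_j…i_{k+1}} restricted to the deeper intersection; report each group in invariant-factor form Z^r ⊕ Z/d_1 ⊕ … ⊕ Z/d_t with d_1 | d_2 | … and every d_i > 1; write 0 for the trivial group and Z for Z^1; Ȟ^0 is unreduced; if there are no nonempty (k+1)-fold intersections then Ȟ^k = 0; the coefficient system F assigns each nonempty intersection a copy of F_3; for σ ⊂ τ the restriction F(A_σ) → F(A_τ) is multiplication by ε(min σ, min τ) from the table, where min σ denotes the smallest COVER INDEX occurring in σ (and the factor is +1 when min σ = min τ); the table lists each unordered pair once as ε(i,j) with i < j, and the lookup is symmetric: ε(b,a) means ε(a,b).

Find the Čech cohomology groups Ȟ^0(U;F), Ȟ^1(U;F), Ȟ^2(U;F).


Ȟ^0 = Z/3, Ȟ^1 = Z/3, Ȟ^2 = 0

nonempty intersections:
  A12={t10} A13={t7} A23={t8}
C dims 3,3; δ0: rk_F3 2
Ȟ^0: (3−2)−0=1 ⇒ Z/3
Ȟ^1: (3−0)−2=1 ⇒ Z/3
Ȟ^2: (0−0)−0=0 ⇒ 0


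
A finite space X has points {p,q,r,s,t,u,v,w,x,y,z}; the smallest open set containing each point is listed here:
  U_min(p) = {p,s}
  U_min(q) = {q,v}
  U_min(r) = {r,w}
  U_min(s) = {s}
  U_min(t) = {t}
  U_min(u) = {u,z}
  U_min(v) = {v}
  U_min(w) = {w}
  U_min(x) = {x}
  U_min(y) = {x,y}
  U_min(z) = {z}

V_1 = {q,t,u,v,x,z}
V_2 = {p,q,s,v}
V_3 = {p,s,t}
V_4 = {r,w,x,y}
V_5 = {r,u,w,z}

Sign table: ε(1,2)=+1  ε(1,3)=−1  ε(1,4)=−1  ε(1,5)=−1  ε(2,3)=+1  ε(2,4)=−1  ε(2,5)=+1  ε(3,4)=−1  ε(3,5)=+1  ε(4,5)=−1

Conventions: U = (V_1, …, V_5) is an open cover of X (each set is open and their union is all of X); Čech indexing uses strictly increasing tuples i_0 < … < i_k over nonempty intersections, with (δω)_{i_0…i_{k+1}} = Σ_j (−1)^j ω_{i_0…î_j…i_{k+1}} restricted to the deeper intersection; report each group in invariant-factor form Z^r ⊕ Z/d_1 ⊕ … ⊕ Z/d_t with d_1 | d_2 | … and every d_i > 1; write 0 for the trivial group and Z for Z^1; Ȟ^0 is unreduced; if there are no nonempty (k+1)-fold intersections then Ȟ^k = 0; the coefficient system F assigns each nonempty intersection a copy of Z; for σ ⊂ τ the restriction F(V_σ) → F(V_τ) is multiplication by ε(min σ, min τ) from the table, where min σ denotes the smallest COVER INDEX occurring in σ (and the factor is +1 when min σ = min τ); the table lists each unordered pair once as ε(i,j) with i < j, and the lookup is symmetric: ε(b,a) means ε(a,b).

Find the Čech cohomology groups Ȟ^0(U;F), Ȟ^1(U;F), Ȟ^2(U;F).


nonempty intersections:
  V12={q,v} V13={t} V14={x} V15={u,z} V23={p,s} V45={r,w}
C dims 5,6; δ0: rk 5, SNF 1^4·2
Ȟ^0: (5−5)−0=0 ⇒ 0
Ȟ^1: (6−0)−5=1 plus torsion [2] ⇒ Z ⊕ Z/2
Ȟ^2: (0−0)−0=0 ⇒ 0

Ȟ^0 ≅ 0; Ȟ^1 ≅ Z ⊕ Z/2; Ȟ^2 ≅ 0


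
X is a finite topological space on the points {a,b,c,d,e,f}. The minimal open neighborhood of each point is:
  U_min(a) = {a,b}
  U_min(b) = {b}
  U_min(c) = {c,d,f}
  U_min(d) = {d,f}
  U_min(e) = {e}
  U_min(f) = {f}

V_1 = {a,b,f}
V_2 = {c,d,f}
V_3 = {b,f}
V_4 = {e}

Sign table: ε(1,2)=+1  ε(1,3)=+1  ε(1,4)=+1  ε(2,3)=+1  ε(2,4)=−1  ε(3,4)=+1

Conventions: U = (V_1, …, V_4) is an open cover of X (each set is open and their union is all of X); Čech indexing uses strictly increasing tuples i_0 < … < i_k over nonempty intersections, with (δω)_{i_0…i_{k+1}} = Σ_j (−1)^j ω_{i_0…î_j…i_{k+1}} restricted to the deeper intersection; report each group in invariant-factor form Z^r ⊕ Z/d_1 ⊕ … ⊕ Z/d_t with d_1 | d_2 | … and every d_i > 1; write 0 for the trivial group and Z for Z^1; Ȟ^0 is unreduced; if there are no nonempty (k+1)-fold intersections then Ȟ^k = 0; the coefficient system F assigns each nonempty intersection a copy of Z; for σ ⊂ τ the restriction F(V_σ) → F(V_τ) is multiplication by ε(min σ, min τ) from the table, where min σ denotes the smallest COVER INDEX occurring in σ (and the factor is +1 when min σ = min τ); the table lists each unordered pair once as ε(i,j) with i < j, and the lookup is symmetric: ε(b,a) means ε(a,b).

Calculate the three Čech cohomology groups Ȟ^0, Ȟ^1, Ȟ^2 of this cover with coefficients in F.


intersection data:
  V12={f} V13={b,f} V23={f}
  V123={f}
C dims 4,3,1; δ0: rk 2, SNF 1^2; δ1: rk 1, SNF 1^1
Ȟ^0 = (4 − 2) − 0 = 2, so Ȟ^0 ≅ Z^2
Ȟ^1 = (3 − 1) − 2 = 0, so Ȟ^1 ≅ 0
Ȟ^2 = (1 − 0) − 1 = 0, so Ȟ^2 ≅ 0

Ȟ^0 ≅ Z^2; Ȟ^1 ≅ 0; Ȟ^2 ≅ 0


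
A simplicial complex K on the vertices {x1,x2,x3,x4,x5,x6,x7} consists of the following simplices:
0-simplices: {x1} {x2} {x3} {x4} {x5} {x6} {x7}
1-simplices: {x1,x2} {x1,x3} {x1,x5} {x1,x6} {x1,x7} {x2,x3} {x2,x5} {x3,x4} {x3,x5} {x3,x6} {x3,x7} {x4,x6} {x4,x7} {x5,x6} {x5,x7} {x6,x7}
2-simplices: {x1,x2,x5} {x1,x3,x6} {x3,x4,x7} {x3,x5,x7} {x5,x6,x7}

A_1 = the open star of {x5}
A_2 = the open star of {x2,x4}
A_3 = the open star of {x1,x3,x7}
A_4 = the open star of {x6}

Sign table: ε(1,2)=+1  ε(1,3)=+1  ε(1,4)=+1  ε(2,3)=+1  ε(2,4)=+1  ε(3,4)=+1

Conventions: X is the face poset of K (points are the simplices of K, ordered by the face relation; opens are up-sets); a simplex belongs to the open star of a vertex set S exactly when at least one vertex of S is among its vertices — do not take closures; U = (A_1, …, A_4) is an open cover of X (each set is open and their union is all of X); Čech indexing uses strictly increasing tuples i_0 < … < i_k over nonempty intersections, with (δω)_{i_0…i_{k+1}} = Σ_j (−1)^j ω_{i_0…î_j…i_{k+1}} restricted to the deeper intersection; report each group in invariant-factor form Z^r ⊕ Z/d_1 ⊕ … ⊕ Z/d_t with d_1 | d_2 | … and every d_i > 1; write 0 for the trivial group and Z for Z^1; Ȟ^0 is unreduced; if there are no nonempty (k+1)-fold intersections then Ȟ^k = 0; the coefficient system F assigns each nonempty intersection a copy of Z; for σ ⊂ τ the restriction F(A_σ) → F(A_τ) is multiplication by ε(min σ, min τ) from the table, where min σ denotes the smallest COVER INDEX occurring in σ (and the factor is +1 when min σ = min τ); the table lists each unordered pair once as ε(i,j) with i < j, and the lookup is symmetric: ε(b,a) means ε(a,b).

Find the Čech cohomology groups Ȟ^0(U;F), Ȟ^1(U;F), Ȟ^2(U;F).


Ȟ^0 ≅ Z,  Ȟ^1 ≅ Z,  Ȟ^2 ≅ 0

nonempty intersections:
  A1={{x5},{x1,x5},{x2,x5},{x3,x5},{x5,x6},{x5,x7},{x1,x2,x5},{x3,x5,x7},{x5,x6,x7}} A2={{x2},{x4},{x1,x2},{x2,x3},{x2,x5},{x3,x4},{x4,x6},{x4,x7},{x1,x2,x5},{x3,x4,x7}} A3={{x1},{x3},{x7},{x1,x2},{x1,x3},{x1,x5},{x1,x6},{x1,x7},{x2,x3},{x3,x4},{x3,x5},{x3,x6},{x3,x7},{x4,x7},{x5,x7},{x6,x7},{x1,x2,x5},{x1,x3,x6},{x3,x4,x7},{x3,x5,x7},{x5,x6,x7}} A4={{x6},{x1,x6},{x3,x6},{x4,x6},{x5,x6},{x6,x7},{x1,x3,x6},{x5,x6,x7}}
  A12={{x2,x5},{x1,x2,x5}} A13={{x1,x5},{x3,x5},{x5,x7},{x1,x2,x5},{x3,x5,x7},{x5,x6,x7}} A14={{x5,x6},{x5,x6,x7}} A23={{x1,x2},{x2,x3},{x3,x4},{x4,x7},{x1,x2,x5},{x3,x4,x7}} A24={{x4,x6}} A34={{x1,x6},{x3,x6},{x6,x7},{x1,x3,x6},{x5,x6,x7}}
  A123={{x1,x2,x5}} A134={{x5,x6,x7}}
C dims 4,6,2; δ0: rk 3, SNF 1^3; δ1: rk 2, SNF 1^2
Ȟ^0: (4−3)−0=1 ⇒ Z
Ȟ^1: (6−2)−3=1 ⇒ Z
Ȟ^2: (2−0)−2=0 ⇒ 0


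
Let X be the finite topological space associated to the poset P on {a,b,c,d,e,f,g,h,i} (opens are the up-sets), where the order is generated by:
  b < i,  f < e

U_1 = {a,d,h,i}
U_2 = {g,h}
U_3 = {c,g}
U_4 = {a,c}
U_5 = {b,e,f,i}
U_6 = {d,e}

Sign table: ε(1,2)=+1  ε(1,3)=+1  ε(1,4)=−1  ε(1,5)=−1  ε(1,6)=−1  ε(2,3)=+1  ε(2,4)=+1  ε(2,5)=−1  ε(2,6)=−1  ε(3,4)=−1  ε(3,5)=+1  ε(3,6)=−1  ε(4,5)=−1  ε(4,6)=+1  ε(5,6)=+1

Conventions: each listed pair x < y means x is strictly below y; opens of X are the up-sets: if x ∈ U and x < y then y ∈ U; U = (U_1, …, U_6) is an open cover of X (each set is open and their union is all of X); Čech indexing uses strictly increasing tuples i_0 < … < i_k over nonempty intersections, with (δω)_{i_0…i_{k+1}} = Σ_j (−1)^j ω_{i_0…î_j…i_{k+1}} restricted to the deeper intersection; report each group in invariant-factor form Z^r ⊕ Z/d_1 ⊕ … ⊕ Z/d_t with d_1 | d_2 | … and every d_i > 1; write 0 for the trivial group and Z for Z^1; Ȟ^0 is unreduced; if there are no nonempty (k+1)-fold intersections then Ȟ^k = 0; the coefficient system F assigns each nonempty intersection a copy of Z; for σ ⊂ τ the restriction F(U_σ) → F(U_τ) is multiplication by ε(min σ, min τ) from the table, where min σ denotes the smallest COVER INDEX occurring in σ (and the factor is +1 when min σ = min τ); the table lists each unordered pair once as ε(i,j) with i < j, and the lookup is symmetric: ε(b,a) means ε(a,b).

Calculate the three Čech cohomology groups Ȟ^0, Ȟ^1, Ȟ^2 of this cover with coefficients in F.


nonempty overlaps:
  U12={h} U14={a} U15={i} U16={d} U23={g} U34={c} U56={e}
C dims 6,7; δ0: rk 5, SNF 1^5
degree 0: 6−5−0 = 1 → Ȟ^0 ≅ Z
degree 1: 7−0−5 = 2 → Ȟ^1 ≅ Z^2
degree 2: 0−0−0 = 0 → Ȟ^2 ≅ 0

Ȟ^0 = Z, Ȟ^1 = Z^2, Ȟ^2 = 0


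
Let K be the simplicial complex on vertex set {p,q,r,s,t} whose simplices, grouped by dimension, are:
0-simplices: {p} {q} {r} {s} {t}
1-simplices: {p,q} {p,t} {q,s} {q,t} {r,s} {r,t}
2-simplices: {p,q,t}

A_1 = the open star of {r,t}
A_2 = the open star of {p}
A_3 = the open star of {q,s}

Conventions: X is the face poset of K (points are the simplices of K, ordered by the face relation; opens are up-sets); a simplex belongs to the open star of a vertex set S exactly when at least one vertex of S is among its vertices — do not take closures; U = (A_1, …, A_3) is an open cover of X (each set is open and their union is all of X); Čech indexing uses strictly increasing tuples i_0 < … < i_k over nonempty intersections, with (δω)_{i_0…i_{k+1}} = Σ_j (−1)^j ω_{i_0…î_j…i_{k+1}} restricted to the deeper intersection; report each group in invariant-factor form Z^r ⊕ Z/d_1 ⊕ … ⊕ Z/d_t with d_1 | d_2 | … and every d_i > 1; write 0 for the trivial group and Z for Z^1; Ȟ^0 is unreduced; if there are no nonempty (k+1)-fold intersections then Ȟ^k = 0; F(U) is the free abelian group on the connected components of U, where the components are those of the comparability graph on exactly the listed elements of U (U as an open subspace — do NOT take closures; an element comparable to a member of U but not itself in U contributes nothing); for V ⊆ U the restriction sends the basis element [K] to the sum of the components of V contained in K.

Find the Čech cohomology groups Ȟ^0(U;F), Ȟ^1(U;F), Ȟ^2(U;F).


nonempty overlaps:
  A1={{r},{t},{p,t},{q,t},{r,s},{r,t},{p,q,t}} A2={{p},{p,q},{p,t},{p,q,t}} A3={{q},{s},{p,q},{q,s},{q,t},{r,s},{p,q,t}}
  A12={{p,t},{p,q,t}} A13={{q,t},{r,s},{p,q,t}} A23={{p,q},{p,q,t}}
  A123={{p,q,t}}
components per intersection:
  A1: {{r},{t},{p,t},{q,t},{r,s},{r,t},{p,q,t}}
  A2: {{p},{p,q},{p,t},{p,q,t}}
  A3: {{q},{s},{p,q},{q,s},{q,t},{r,s},{p,q,t}}
  A12: {{p,t},{p,q,t}}
  A13: {{q,t},{p,q,t}} {{r,s}}
  A23: {{p,q},{p,q,t}}
  A123: {{p,q,t}}
C dims 3,4,1; δ0: rk 2, SNF 1^2; δ1: rk 1, SNF 1^1
degree 0: 3−2−0 = 1 → Ȟ^0 ≅ Z
degree 1: 4−1−2 = 1 → Ȟ^1 ≅ Z
degree 2: 1−0−1 = 0 → Ȟ^2 ≅ 0

Ȟ^0 ≅ Z; Ȟ^1 ≅ Z; Ȟ^2 ≅ 0


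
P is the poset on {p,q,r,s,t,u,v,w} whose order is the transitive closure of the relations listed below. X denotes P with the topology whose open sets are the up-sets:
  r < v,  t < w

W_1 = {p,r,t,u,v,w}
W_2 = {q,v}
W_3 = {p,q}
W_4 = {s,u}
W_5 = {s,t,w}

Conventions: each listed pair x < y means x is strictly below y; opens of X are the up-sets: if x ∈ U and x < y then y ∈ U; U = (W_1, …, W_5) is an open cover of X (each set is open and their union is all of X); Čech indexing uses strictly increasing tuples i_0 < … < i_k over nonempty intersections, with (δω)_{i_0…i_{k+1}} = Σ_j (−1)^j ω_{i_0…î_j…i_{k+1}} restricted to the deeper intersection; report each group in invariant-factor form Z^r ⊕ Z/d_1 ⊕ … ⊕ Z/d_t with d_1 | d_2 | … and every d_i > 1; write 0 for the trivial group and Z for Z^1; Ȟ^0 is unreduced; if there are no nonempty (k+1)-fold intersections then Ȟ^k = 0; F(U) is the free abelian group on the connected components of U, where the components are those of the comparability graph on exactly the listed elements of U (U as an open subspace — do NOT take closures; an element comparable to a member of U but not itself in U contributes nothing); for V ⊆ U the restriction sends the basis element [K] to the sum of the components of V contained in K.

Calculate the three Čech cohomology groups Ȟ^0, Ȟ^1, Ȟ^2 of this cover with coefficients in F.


Ȟ^0(U;F) ≅ Z^6,  Ȟ^1(U;F) ≅ 0,  Ȟ^2(U;F) ≅ 0

nerve of the cover:
  W12={v} W13={p} W14={u} W15={t,w} W23={q} W45={s}
components per intersection:
  W1: {p} {r,v} {t,w} {u}
  W2: {q} {v}
  W3: {p} {q}
  W4: {s} {u}
  W5: {s} {t,w}
  W12: {v}
  W13: {p}
  W14: {u}
  W15: {t,w}
  W23: {q}
  W45: {s}
C dims 12,6; δ0: rk 6, SNF 1^6
Ȟ^0 = (12 − 6) − 0 = 6, so Ȟ^0 ≅ Z^6
Ȟ^1 = (6 − 0) − 6 = 0, so Ȟ^1 ≅ 0
Ȟ^2 = (0 − 0) − 0 = 0, so Ȟ^2 ≅ 0


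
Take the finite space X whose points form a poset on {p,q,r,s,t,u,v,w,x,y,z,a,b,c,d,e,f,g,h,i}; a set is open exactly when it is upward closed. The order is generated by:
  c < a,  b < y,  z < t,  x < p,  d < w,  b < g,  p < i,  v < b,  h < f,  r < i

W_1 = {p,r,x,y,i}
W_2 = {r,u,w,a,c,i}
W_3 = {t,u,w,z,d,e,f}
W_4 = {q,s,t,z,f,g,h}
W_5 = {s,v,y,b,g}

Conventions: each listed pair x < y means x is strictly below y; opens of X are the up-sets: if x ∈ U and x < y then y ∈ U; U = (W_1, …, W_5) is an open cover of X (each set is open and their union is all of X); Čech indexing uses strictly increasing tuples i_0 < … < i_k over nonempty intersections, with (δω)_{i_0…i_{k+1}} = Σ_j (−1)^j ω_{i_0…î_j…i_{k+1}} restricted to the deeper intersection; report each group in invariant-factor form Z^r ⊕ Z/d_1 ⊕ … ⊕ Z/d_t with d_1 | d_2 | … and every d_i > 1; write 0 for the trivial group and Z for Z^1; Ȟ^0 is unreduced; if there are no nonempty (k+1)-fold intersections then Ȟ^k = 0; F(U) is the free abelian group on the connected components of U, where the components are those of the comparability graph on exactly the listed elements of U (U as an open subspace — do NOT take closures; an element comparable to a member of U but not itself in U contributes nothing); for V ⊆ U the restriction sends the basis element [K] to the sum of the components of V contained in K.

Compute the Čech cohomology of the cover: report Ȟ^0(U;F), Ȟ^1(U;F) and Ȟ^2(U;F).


nonempty overlaps:
  W12={r,i} W15={y} W23={u,w} W34={t,z,f} W45={s,g}
components per intersection:
  W1: {p,r,x,i} {y}
  W2: {r,i} {u} {w} {a,c}
  W3: {t,z} {u} {w,d} {e} {f}
  W4: {q} {s} {t,z} {f,h} {g}
  W5: {s} {v,y,b,g}
  W12: {r,i}
  W15: {y}
  W23: {u} {w}
  W34: {t,z} {f}
  W45: {s} {g}
C dims 18,8; δ0: rk 8, SNF 1^8
degree 0: 18−8−0 = 10 → Ȟ^0 ≅ Z^10
degree 1: 8−0−8 = 0 → Ȟ^1 ≅ 0
degree 2: 0−0−0 = 0 → Ȟ^2 ≅ 0

Ȟ^0 = Z^10,  Ȟ^1 = 0,  Ȟ^2 = 0


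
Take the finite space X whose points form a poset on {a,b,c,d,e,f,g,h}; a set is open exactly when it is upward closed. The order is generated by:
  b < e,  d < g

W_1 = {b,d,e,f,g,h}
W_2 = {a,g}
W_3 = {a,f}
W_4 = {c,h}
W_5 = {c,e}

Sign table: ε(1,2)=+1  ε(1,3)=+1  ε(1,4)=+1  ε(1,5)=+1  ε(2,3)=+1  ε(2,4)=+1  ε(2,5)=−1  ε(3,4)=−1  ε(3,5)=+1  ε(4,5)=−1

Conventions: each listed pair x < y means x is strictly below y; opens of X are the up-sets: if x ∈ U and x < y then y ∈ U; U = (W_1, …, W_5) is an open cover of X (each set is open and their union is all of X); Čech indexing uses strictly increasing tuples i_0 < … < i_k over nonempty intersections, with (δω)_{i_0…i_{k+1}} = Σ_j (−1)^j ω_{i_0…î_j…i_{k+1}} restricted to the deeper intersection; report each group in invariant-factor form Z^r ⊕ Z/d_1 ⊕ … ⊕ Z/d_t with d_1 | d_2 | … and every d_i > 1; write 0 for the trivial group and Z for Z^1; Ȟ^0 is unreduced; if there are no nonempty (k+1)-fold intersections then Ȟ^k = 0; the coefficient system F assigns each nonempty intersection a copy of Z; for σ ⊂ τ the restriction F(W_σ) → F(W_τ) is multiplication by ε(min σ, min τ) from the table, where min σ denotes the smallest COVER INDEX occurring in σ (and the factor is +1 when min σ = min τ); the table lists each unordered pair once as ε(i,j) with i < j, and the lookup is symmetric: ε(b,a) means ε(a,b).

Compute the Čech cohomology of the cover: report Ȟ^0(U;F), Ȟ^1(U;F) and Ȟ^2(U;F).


nerve of the cover:
  W12={g} W13={f} W14={h} W15={e} W23={a} W45={c}
C dims 5,6; δ0: rk 5, SNF 1^4·2
Ȟ^0 = (5 − 5) − 0 = 0, so Ȟ^0 ≅ 0
Ȟ^1 = (6 − 0) − 5 = 1 plus torsion [2], so Ȟ^1 ≅ Z ⊕ Z/2
Ȟ^2 = (0 − 0) − 0 = 0, so Ȟ^2 ≅ 0

Ȟ^0 ≅ 0, Ȟ^1 ≅ Z ⊕ Z/2 and Ȟ^2 ≅ 0


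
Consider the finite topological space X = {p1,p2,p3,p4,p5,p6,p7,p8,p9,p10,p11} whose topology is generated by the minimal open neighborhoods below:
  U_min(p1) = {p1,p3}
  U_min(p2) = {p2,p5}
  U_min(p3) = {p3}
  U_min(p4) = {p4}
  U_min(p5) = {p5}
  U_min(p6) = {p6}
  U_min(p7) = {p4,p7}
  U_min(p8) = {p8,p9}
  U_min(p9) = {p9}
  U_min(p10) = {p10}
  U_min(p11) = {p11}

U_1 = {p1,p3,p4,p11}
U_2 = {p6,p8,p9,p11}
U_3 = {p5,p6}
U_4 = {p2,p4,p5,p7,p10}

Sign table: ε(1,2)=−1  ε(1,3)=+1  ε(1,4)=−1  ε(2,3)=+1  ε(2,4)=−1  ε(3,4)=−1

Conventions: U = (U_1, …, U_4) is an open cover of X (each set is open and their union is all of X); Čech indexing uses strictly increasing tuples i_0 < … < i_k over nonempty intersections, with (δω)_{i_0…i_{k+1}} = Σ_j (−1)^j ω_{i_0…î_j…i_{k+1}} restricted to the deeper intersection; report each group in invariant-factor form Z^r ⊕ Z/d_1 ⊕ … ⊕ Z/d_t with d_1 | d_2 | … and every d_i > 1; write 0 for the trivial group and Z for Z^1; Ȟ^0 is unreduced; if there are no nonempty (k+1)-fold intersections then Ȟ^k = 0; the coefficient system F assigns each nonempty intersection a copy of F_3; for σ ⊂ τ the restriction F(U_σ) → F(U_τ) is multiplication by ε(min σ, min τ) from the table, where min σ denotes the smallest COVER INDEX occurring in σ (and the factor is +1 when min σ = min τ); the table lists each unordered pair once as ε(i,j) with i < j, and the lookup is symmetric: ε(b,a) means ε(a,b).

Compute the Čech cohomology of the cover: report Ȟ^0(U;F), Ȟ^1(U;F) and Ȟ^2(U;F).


Ȟ^0 = 0,  Ȟ^1 = 0,  Ȟ^2 = 0

cover nerve:
  U12={p11} U14={p4} U23={p6} U34={p5}
C dims 4,4; δ0: rk_F3 4
Ȟ^0: (4−4)−0=0 ⇒ 0
Ȟ^1: (4−0)−4=0 ⇒ 0
Ȟ^2: (0−0)−0=0 ⇒ 0


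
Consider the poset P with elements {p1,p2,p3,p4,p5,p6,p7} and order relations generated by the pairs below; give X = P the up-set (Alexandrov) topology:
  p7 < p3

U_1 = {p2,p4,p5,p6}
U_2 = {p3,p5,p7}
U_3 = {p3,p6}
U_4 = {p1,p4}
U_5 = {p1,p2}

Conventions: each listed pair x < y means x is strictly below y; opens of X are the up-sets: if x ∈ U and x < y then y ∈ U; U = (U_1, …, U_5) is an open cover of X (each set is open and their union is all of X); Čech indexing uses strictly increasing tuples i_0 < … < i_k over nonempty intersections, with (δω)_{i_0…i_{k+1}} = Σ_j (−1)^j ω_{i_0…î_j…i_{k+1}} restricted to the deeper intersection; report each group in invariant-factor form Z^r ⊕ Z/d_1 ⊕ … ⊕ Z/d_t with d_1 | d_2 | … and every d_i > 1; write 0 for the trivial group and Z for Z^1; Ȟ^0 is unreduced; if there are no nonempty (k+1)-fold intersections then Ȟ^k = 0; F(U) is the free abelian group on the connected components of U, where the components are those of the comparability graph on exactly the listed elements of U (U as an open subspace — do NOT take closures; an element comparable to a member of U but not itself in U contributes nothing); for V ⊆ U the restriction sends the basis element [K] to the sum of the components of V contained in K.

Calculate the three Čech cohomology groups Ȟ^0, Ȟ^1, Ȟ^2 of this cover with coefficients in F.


nerve simplices:
  U12={p5} U13={p6} U14={p4} U15={p2} U23={p3} U45={p1}
components per intersection:
  U1: {p2} {p4} {p5} {p6}
  U2: {p3,p7} {p5}
  U3: {p3} {p6}
  U4: {p1} {p4}
  U5: {p1} {p2}
  U12: {p5}
  U13: {p6}
  U14: {p4}
  U15: {p2}
  U23: {p3}
  U45: {p1}
C dims 12,6; δ0: rk 6, SNF 1^6
degree 0: 12−6−0 = 6 → Ȟ^0 ≅ Z^6
degree 1: 6−0−6 = 0 → Ȟ^1 ≅ 0
degree 2: 0−0−0 = 0 → Ȟ^2 ≅ 0

Ȟ^0 = Z^6, Ȟ^1 = 0, Ȟ^2 = 0


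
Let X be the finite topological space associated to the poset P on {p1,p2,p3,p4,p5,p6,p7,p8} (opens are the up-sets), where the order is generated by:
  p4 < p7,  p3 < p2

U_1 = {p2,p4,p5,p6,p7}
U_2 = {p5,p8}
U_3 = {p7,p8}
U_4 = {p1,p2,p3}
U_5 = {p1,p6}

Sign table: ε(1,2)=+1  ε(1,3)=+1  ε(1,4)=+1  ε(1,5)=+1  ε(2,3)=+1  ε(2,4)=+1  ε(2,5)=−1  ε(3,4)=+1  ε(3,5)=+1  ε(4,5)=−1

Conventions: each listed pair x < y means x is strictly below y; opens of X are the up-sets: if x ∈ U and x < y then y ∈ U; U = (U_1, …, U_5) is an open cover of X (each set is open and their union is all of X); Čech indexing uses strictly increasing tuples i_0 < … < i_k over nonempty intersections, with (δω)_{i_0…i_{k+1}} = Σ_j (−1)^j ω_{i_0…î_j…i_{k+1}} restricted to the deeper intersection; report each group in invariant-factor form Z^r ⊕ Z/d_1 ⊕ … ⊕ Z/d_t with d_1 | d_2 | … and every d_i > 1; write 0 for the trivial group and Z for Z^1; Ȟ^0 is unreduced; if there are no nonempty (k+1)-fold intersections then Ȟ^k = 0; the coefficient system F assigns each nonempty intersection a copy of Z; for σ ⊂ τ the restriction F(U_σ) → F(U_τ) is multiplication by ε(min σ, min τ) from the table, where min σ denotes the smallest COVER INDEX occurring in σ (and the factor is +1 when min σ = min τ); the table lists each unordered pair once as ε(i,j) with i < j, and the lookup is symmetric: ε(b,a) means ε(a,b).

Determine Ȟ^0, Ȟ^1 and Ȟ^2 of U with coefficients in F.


nerve simplices:
  U12={p5} U13={p7} U14={p2} U15={p6} U23={p8} U45={p1}
C dims 5,6; δ0: rk 5, SNF 1^4·2
degree 0: 5−5−0 = 0 → Ȟ^0 ≅ 0
degree 1: 6−0−5 = 1 plus torsion [2] → Ȟ^1 ≅ Z ⊕ Z/2
degree 2: 0−0−0 = 0 → Ȟ^2 ≅ 0

Ȟ^0 ≅ 0, Ȟ^1 ≅ Z ⊕ Z/2, Ȟ^2 ≅ 0


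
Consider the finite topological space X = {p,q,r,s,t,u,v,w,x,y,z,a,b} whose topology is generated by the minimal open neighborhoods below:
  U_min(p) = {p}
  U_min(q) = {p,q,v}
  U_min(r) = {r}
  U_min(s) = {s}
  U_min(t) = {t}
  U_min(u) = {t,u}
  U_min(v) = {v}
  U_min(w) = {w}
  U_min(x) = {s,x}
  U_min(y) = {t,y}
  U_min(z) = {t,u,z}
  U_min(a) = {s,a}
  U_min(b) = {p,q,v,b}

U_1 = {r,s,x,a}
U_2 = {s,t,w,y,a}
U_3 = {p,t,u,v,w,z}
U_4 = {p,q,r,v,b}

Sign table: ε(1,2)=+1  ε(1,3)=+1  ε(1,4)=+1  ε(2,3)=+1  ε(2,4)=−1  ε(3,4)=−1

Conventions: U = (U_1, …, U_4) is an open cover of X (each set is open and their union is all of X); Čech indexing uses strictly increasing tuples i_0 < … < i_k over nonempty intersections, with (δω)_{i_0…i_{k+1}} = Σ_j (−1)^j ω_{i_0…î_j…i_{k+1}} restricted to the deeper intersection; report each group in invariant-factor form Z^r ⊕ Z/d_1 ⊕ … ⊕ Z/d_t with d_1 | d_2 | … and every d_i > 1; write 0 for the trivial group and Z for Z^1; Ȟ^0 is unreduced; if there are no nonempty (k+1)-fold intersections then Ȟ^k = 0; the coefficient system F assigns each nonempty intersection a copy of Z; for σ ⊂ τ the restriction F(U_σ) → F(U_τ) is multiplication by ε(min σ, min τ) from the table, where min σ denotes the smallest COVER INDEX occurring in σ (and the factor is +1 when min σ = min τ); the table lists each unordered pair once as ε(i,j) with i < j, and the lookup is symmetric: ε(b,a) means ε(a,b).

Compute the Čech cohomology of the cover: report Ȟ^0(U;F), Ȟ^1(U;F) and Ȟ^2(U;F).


Ȟ^0 ≅ 0, Ȟ^1 ≅ Z/2, Ȟ^2 ≅ 0

intersection data:
  U12={s,a} U14={r} U23={t,w} U34={p,v}
C dims 4,4; δ0: rk 4, SNF 1^3·2
Ȟ^0 = (4 − 4) − 0 = 0, so Ȟ^0 ≅ 0
Ȟ^1 = (4 − 0) − 4 = 0 plus torsion [2], so Ȟ^1 ≅ Z/2
Ȟ^2 = (0 − 0) − 0 = 0, so Ȟ^2 ≅ 0


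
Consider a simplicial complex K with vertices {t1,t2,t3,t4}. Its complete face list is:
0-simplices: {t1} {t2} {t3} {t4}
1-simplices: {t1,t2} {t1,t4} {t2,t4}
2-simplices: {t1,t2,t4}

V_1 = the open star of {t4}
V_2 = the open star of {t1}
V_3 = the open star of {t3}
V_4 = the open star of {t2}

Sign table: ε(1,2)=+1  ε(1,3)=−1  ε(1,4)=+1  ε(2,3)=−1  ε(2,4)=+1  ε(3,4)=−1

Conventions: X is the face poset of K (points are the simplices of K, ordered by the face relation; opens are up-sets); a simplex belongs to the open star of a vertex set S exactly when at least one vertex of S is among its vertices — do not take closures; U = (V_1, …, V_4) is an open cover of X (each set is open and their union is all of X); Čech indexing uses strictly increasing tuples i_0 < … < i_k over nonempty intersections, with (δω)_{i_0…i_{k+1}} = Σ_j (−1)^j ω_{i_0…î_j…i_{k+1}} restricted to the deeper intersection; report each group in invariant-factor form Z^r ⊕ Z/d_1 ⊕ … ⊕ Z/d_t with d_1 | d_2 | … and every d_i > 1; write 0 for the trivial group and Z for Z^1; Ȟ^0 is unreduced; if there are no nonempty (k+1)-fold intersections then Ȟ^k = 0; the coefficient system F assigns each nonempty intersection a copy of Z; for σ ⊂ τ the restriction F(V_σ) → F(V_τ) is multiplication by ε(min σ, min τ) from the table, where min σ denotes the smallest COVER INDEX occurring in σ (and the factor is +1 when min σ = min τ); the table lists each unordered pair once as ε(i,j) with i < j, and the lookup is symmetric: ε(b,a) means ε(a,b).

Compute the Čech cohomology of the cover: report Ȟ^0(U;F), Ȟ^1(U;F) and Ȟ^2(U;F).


Ȟ^0 ≅ Z^2, Ȟ^1 ≅ 0, Ȟ^2 ≅ 0

nonempty overlaps:
  V1={{t4},{t1,t4},{t2,t4},{t1,t2,t4}} V2={{t1},{t1,t2},{t1,t4},{t1,t2,t4}} V3={{t3}} V4={{t2},{t1,t2},{t2,t4},{t1,t2,t4}}
  V12={{t1,t4},{t1,t2,t4}} V14={{t2,t4},{t1,t2,t4}} V24={{t1,t2},{t1,t2,t4}}
  V124={{t1,t2,t4}}
C dims 4,3,1; δ0: rk 2, SNF 1^2; δ1: rk 1, SNF 1^1
degree 0: 4−2−0 = 2 → Ȟ^0 ≅ Z^2
degree 1: 3−1−2 = 0 → Ȟ^1 ≅ 0
degree 2: 1−0−1 = 0 → Ȟ^2 ≅ 0
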